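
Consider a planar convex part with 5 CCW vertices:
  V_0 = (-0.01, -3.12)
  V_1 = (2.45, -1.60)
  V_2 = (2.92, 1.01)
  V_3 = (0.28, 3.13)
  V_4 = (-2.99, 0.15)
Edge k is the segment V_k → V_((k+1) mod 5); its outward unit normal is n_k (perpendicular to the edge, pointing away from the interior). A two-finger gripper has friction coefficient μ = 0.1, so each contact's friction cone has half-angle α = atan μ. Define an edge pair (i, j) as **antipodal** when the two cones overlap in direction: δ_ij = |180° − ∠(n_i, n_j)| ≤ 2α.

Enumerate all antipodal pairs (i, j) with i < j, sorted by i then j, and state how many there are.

count = 2; pairs: (0,3), (2,4)

α = atan 0.1 = 5.71°;  2α = 11.42°
n_0 = (+0.5256, -0.8507)
n_1 = (+0.9842, -0.1772)
n_2 = (+0.6261, +0.7797)
n_3 = (-0.6736, +0.7391)
n_4 = (-0.7391, -0.6736)
  (0,1): δ = 131.92°  ·
  (0,2): δ = 70.48°  ·
  (0,3): δ = 10.63°  ✓
  (0,4): δ = 100.63°  ·
  (1,2): δ = 118.56°  ·
  (1,3): δ = 37.45°  ·
  (1,4): δ = 52.55°  ·
  (2,3): δ = 98.89°  ·
  (2,4): δ = 8.89°  ✓
  (3,4): δ = 90.00°  ·
antipodal pairs: 2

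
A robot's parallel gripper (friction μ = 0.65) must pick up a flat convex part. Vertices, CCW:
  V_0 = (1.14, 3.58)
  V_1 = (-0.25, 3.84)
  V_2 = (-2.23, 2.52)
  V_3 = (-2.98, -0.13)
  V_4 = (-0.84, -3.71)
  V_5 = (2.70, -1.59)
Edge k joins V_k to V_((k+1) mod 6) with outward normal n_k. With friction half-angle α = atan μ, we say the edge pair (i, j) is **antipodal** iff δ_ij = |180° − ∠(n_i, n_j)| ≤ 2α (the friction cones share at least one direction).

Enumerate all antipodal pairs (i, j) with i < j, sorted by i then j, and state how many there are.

α = atan 0.65 = 33.02°;  2α = 66.05°
n_0 = (+0.1839, +0.9830)
n_1 = (-0.5547, +0.8321)
n_2 = (-0.9622, +0.2723)
n_3 = (-0.8583, -0.5131)
n_4 = (+0.5138, -0.8579)
n_5 = (+0.9574, +0.2889)
  (0,1): δ = 135.72°  ·
  (0,2): δ = 95.21°  ·
  (0,3): δ = 48.54°  ✓
  (0,4): δ = 41.51°  ✓
  (0,5): δ = 117.39°  ·
  (1,2): δ = 139.49°  ·
  (1,3): δ = 92.82°  ·
  (1,4): δ = 2.77°  ✓
  (1,5): δ = 73.10°  ·
  (2,3): δ = 133.33°  ·
  (2,4): δ = 43.28°  ✓
  (2,5): δ = 32.59°  ✓
  (3,4): δ = 89.95°  ·
  (3,5): δ = 14.08°  ✓
  (4,5): δ = 104.13°  ·
antipodal pairs: 6

count = 6; pairs: (0,3), (0,4), (1,4), (2,4), (2,5), (3,5)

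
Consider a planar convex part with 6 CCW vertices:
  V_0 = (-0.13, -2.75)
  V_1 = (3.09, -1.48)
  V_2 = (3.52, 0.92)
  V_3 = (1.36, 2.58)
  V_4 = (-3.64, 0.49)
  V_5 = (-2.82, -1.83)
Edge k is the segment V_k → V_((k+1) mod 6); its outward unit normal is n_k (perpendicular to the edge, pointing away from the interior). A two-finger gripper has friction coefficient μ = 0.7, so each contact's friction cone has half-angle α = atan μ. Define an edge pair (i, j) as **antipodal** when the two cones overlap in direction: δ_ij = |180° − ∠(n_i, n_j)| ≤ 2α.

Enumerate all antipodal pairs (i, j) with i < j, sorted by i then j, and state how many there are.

α = atan 0.7 = 34.99°;  2α = 69.98°
n_0 = (+0.3669, -0.9303)
n_1 = (+0.9843, -0.1764)
n_2 = (+0.6094, +0.7929)
n_3 = (-0.3857, +0.9226)
n_4 = (-0.9428, -0.3332)
n_5 = (-0.3236, -0.9462)
  (0,1): δ = 121.68°  ·
  (0,2): δ = 59.07°  ✓
  (0,3): δ = 1.16°  ✓
  (0,4): δ = 87.94°  ·
  (0,5): δ = 139.59°  ·
  (1,2): δ = 117.39°  ·
  (1,3): δ = 57.16°  ✓
  (1,4): δ = 29.62°  ✓
  (1,5): δ = 81.28°  ·
  (2,3): δ = 119.77°  ·
  (2,4): δ = 32.99°  ✓
  (2,5): δ = 18.66°  ✓
  (3,4): δ = 93.22°  ·
  (3,5): δ = 41.57°  ✓
  (4,5): δ = 128.35°  ·
antipodal pairs: 7

count = 7; pairs: (0,2), (0,3), (1,3), (1,4), (2,4), (2,5), (3,5)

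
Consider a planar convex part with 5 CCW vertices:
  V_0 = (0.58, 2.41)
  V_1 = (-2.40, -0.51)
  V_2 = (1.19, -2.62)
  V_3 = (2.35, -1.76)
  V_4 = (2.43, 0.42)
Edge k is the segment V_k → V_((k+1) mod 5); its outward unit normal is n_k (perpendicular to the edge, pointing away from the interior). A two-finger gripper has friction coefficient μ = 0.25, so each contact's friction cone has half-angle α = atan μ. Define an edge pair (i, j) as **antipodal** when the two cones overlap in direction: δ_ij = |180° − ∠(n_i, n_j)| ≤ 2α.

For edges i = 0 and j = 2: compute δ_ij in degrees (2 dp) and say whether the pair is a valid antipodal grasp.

α = atan 0.25 = 14.04°;  2α = 28.07°
edge 0: e_0 = (-2.98, -2.92);  n_0 = (-0.6999, +0.7143)
edge 2: e_2 = (+1.16, +0.86);  n_2 = (+0.5956, -0.8033)
∠(n_0, n_2) = 172.14°
δ = |180° − 172.14°| = 7.86°
7.86° ≤ 2α = 28.07°  →  valid

δ = 7.86°, valid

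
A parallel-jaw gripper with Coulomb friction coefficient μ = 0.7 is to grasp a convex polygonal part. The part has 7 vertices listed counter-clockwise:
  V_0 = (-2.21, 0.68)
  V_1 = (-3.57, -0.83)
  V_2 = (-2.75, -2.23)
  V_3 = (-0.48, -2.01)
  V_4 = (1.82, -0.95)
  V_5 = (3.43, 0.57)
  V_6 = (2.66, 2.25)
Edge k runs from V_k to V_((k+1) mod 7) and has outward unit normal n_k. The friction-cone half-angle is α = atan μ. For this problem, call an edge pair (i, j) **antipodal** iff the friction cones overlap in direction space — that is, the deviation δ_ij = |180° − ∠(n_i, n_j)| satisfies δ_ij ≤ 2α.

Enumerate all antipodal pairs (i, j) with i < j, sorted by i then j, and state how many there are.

α = atan 0.7 = 34.99°;  2α = 69.98°
n_0 = (-0.7430, +0.6692)
n_1 = (-0.8629, -0.5054)
n_2 = (+0.0965, -0.9953)
n_3 = (+0.4186, -0.9082)
n_4 = (+0.6865, -0.7271)
n_5 = (+0.9091, +0.4167)
n_6 = (-0.3068, +0.9518)
  (0,1): δ = 107.63°  ·
  (0,2): δ = 42.46°  ✓
  (0,3): δ = 23.25°  ✓
  (0,4): δ = 4.64°  ✓
  (0,5): δ = 66.63°  ✓
  (0,6): δ = 149.88°  ·
  (1,2): δ = 114.82°  ·
  (1,3): δ = 95.61°  ·
  (1,4): δ = 77.01°  ·
  (1,5): δ = 5.73°  ✓
  (1,6): δ = 77.51°  ·
  (2,3): δ = 160.79°  ·
  (2,4): δ = 142.18°  ·
  (2,5): δ = 70.91°  ·
  (2,6): δ = 12.33°  ✓
  (3,4): δ = 161.39°  ·
  (3,5): δ = 90.12°  ·
  (3,6): δ = 6.88°  ✓
  (4,5): δ = 108.73°  ·
  (4,6): δ = 25.48°  ✓
  (5,6): δ = 96.76°  ·
antipodal pairs: 8

count = 8; pairs: (0,2), (0,3), (0,4), (0,5), (1,5), (2,6), (3,6), (4,6)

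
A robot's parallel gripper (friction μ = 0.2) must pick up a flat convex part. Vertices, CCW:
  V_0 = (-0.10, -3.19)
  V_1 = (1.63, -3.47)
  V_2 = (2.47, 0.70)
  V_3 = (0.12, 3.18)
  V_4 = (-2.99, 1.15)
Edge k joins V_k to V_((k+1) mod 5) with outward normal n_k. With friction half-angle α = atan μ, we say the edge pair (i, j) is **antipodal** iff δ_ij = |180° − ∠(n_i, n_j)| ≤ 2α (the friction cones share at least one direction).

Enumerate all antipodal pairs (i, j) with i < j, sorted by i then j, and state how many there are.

count = 1; pairs: (2,4)

α = atan 0.2 = 11.31°;  2α = 22.62°
n_0 = (-0.1598, -0.9872)
n_1 = (+0.9803, -0.1975)
n_2 = (+0.7259, +0.6878)
n_3 = (-0.5466, +0.8374)
n_4 = (-0.8323, -0.5543)
  (0,1): δ = 92.20°  ·
  (0,2): δ = 37.35°  ·
  (0,3): δ = 42.33°  ·
  (0,4): δ = 132.85°  ·
  (1,2): δ = 125.15°  ·
  (1,3): δ = 45.48°  ·
  (1,4): δ = 45.05°  ·
  (2,3): δ = 100.32°  ·
  (2,4): δ = 9.80°  ✓
  (3,4): δ = 89.47°  ·
antipodal pairs: 1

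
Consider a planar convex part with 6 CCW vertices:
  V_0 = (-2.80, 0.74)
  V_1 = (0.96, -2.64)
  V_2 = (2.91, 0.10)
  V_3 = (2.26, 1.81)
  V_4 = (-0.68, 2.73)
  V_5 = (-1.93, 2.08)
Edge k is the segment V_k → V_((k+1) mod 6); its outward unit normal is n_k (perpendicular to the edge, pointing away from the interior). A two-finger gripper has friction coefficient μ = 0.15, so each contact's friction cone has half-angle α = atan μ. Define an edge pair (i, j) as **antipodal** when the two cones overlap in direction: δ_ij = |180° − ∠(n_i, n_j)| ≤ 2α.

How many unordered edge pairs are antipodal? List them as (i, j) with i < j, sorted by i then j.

count = 1; pairs: (1,5)

α = atan 0.15 = 8.53°;  2α = 17.06°
n_0 = (-0.6685, -0.7437)
n_1 = (+0.8147, -0.5798)
n_2 = (+0.9347, +0.3553)
n_3 = (+0.2986, +0.9544)
n_4 = (-0.4614, +0.8872)
n_5 = (-0.8387, +0.5445)
  (0,1): δ = 83.49°  ·
  (0,2): δ = 27.23°  ·
  (0,3): δ = 24.58°  ·
  (0,4): δ = 69.43°  ·
  (0,5): δ = 98.96°  ·
  (1,2): δ = 123.75°  ·
  (1,3): δ = 71.94°  ·
  (1,4): δ = 27.09°  ·
  (1,5): δ = 2.44°  ✓
  (2,3): δ = 128.19°  ·
  (2,4): δ = 83.34°  ·
  (2,5): δ = 53.81°  ·
  (3,4): δ = 135.15°  ·
  (3,5): δ = 105.62°  ·
  (4,5): δ = 150.47°  ·
antipodal pairs: 1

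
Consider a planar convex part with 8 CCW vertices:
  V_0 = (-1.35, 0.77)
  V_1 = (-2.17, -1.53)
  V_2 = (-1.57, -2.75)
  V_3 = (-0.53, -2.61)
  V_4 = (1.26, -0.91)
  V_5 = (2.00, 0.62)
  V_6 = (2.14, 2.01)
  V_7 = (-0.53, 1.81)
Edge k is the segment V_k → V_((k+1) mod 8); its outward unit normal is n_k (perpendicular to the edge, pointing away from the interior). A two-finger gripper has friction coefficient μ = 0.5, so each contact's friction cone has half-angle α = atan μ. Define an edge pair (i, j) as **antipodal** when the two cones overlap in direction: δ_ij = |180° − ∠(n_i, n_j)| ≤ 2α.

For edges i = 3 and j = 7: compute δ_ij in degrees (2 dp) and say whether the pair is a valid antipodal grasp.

α = atan 0.5 = 26.57°;  2α = 53.13°
edge 3: e_3 = (+1.79, +1.70);  n_3 = (+0.6886, -0.7251)
edge 7: e_7 = (-0.82, -1.04);  n_7 = (-0.7853, +0.6192)
∠(n_3, n_7) = 171.78°
δ = |180° − 171.78°| = 8.22°
8.22° ≤ 2α = 53.13°  →  valid

δ = 8.22°, valid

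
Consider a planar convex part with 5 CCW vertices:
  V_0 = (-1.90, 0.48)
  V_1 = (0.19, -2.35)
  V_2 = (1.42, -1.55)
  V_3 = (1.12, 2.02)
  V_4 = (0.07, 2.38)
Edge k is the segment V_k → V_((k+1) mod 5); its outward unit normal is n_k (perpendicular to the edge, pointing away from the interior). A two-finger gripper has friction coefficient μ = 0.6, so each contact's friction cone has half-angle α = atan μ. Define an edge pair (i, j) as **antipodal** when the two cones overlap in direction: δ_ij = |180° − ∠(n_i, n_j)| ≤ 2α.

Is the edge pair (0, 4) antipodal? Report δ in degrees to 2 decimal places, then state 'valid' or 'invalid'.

δ = 97.52°, invalid

α = atan 0.6 = 30.96°;  2α = 61.93°
edge 0: e_0 = (+2.09, -2.83);  n_0 = (-0.8044, -0.5941)
edge 4: e_4 = (-1.97, -1.90);  n_4 = (-0.6942, +0.7198)
∠(n_0, n_4) = 82.48°
δ = |180° − 82.48°| = 97.52°
97.52° > 2α = 61.93°  →  invalid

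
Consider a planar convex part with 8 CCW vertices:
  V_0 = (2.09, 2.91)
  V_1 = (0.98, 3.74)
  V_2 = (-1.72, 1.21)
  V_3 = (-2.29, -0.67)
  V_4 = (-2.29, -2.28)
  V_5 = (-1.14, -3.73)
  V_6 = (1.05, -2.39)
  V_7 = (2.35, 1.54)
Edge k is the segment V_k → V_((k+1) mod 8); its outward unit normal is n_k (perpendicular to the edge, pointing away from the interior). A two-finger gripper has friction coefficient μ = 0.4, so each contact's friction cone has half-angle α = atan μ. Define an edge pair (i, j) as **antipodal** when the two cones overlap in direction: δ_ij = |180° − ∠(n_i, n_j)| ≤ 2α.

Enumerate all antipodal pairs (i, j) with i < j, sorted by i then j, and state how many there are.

α = atan 0.4 = 21.80°;  2α = 43.60°
n_0 = (+0.5988, +0.8009)
n_1 = (-0.6838, +0.7297)
n_2 = (-0.9570, +0.2901)
n_3 = (-1.0000, -0.0000)
n_4 = (-0.7835, -0.6214)
n_5 = (+0.5219, -0.8530)
n_6 = (+0.9494, -0.3141)
n_7 = (+0.9825, +0.1865)
  (0,1): δ = 100.07°  ·
  (0,2): δ = 70.08°  ·
  (0,3): δ = 53.21°  ·
  (0,4): δ = 14.79°  ✓
  (0,5): δ = 68.25°  ·
  (0,6): δ = 108.48°  ·
  (0,7): δ = 137.53°  ·
  (1,2): δ = 150.01°  ·
  (1,3): δ = 133.14°  ·
  (1,4): δ = 94.72°  ·
  (1,5): δ = 11.68°  ✓
  (1,6): δ = 28.56°  ✓
  (1,7): δ = 57.61°  ·
  (2,3): δ = 163.13°  ·
  (2,4): δ = 124.72°  ·
  (2,5): δ = 41.67°  ✓
  (2,6): δ = 1.44°  ✓
  (2,7): δ = 27.61°  ✓
  (3,4): δ = 141.58°  ·
  (3,5): δ = 58.54°  ·
  (3,6): δ = 18.30°  ✓
  (3,7): δ = 10.75°  ✓
  (4,5): δ = 96.96°  ·
  (4,6): δ = 56.72°  ·
  (4,7): δ = 27.67°  ✓
  (5,6): δ = 139.76°  ·
  (5,7): δ = 110.72°  ·
  (6,7): δ = 150.95°  ·
antipodal pairs: 9

count = 9; pairs: (0,4), (1,5), (1,6), (2,5), (2,6), (2,7), (3,6), (3,7), (4,7)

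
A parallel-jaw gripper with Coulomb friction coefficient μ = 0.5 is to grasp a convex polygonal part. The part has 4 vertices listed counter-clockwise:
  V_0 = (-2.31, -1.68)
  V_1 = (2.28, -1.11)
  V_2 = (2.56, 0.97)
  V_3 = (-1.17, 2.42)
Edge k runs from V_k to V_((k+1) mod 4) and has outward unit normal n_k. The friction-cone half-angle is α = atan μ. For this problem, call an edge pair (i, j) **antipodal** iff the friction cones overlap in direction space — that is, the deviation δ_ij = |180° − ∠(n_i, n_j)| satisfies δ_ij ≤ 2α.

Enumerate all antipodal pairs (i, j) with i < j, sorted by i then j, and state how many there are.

count = 2; pairs: (0,2), (1,3)

α = atan 0.5 = 26.57°;  2α = 53.13°
n_0 = (+0.1232, -0.9924)
n_1 = (+0.9911, -0.1334)
n_2 = (+0.3623, +0.9321)
n_3 = (-0.9635, +0.2679)
  (0,1): δ = 104.75°  ·
  (0,2): δ = 28.32°  ✓
  (0,3): δ = 67.38°  ·
  (1,2): δ = 103.58°  ·
  (1,3): δ = 7.87°  ✓
  (2,3): δ = 84.30°  ·
antipodal pairs: 2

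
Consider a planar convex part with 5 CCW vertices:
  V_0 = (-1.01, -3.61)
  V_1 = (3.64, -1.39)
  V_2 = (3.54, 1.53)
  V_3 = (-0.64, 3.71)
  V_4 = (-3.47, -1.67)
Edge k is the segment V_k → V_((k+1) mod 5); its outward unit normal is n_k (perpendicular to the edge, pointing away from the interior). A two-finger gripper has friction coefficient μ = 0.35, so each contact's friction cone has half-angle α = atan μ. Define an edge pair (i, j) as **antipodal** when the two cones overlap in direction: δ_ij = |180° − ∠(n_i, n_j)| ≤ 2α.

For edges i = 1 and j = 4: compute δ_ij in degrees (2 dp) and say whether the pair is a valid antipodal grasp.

δ = 49.78°, invalid

α = atan 0.35 = 19.29°;  2α = 38.58°
edge 1: e_1 = (-0.10, +2.92);  n_1 = (+0.9994, +0.0342)
edge 4: e_4 = (+2.46, -1.94);  n_4 = (-0.6192, -0.7852)
∠(n_1, n_4) = 130.22°
δ = |180° − 130.22°| = 49.78°
49.78° > 2α = 38.58°  →  invalid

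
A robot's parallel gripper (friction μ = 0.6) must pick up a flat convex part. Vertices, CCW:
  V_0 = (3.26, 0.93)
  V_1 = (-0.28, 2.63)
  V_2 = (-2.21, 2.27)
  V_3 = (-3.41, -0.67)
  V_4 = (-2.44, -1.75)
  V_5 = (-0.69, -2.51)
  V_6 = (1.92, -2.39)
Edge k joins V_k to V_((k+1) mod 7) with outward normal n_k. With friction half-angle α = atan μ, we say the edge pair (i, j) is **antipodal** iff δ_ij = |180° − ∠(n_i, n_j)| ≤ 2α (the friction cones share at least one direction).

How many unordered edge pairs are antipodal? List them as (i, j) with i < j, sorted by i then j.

α = atan 0.6 = 30.96°;  2α = 61.93°
n_0 = (+0.4329, +0.9014)
n_1 = (-0.1834, +0.9830)
n_2 = (-0.9258, +0.3779)
n_3 = (-0.7440, -0.6682)
n_4 = (-0.3983, -0.9172)
n_5 = (+0.0459, -0.9989)
n_6 = (+0.9273, -0.3743)
  (0,1): δ = 143.78°  ·
  (0,2): δ = 86.55°  ·
  (0,3): δ = 22.42°  ✓
  (0,4): δ = 2.18°  ✓
  (0,5): δ = 28.28°  ✓
  (0,6): δ = 93.67°  ·
  (1,2): δ = 122.77°  ·
  (1,3): δ = 58.64°  ✓
  (1,4): δ = 34.04°  ✓
  (1,5): δ = 7.93°  ✓
  (1,6): δ = 57.45°  ✓
  (2,3): δ = 115.87°  ·
  (2,4): δ = 91.27°  ·
  (2,5): δ = 65.16°  ·
  (2,6): δ = 0.22°  ✓
  (3,4): δ = 155.40°  ·
  (3,5): δ = 129.30°  ·
  (3,6): δ = 63.91°  ·
  (4,5): δ = 153.89°  ·
  (4,6): δ = 88.51°  ·
  (5,6): δ = 114.61°  ·
antipodal pairs: 8

count = 8; pairs: (0,3), (0,4), (0,5), (1,3), (1,4), (1,5), (1,6), (2,6)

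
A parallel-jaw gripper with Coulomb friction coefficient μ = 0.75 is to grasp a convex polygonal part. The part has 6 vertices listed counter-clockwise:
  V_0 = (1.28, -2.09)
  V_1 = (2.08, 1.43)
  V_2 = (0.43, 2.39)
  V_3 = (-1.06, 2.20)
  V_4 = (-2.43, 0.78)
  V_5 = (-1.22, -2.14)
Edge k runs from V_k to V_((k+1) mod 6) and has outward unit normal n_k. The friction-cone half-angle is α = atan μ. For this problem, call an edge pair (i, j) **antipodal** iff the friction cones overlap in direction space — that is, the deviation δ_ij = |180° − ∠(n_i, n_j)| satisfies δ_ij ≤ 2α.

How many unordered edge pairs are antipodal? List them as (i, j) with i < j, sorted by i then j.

count = 7; pairs: (0,2), (0,3), (0,4), (1,4), (1,5), (2,5), (3,5)

α = atan 0.75 = 36.87°;  2α = 73.74°
n_0 = (+0.9751, -0.2216)
n_1 = (+0.5029, +0.8643)
n_2 = (-0.1265, +0.9920)
n_3 = (-0.7197, +0.6943)
n_4 = (-0.9238, -0.3828)
n_5 = (+0.0200, -0.9998)
  (0,1): δ = 107.39°  ·
  (0,2): δ = 69.93°  ✓
  (0,3): δ = 31.17°  ✓
  (0,4): δ = 35.31°  ✓
  (0,5): δ = 103.95°  ·
  (1,2): δ = 142.54°  ·
  (1,3): δ = 103.78°  ·
  (1,4): δ = 37.30°  ✓
  (1,5): δ = 31.34°  ✓
  (2,3): δ = 141.24°  ·
  (2,4): δ = 74.76°  ·
  (2,5): δ = 6.12°  ✓
  (3,4): δ = 113.52°  ·
  (3,5): δ = 44.88°  ✓
  (4,5): δ = 111.36°  ·
antipodal pairs: 7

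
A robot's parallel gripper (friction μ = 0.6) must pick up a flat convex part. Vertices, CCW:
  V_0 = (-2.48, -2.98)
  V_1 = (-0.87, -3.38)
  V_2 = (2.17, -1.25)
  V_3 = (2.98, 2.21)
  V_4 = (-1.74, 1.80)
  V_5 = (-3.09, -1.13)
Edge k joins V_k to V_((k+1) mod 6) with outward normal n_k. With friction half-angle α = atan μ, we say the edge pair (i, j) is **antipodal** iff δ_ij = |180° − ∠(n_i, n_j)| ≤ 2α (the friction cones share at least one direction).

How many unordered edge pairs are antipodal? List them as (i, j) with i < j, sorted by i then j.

α = atan 0.6 = 30.96°;  2α = 61.93°
n_0 = (-0.2411, -0.9705)
n_1 = (+0.5738, -0.8190)
n_2 = (+0.9737, -0.2279)
n_3 = (-0.0865, +0.9962)
n_4 = (-0.9082, +0.4185)
n_5 = (-0.9497, -0.3131)
  (0,1): δ = 131.03°  ·
  (0,2): δ = 89.22°  ·
  (0,3): δ = 18.92°  ✓
  (0,4): δ = 79.21°  ·
  (0,5): δ = 122.20°  ·
  (1,2): δ = 138.19°  ·
  (1,3): δ = 30.05°  ✓
  (1,4): δ = 30.24°  ✓
  (1,5): δ = 73.23°  ·
  (2,3): δ = 71.86°  ·
  (2,4): δ = 11.56°  ✓
  (2,5): δ = 31.42°  ✓
  (3,4): δ = 119.70°  ·
  (3,5): δ = 76.72°  ·
  (4,5): δ = 137.01°  ·
antipodal pairs: 5

count = 5; pairs: (0,3), (1,3), (1,4), (2,4), (2,5)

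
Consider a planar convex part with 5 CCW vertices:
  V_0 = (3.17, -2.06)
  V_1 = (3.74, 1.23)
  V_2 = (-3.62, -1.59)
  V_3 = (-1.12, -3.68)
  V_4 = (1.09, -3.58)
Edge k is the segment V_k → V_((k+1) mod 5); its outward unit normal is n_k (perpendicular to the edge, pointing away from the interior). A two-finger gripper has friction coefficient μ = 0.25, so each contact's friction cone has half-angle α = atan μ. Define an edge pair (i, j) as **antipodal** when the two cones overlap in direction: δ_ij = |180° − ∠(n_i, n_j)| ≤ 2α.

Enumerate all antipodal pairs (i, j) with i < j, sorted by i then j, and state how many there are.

α = atan 0.25 = 14.04°;  2α = 28.07°
n_0 = (+0.9853, -0.1707)
n_1 = (-0.3578, +0.9338)
n_2 = (-0.6414, -0.7672)
n_3 = (+0.0452, -0.9990)
n_4 = (+0.5900, -0.8074)
  (0,1): δ = 59.21°  ·
  (0,2): δ = 59.93°  ·
  (0,3): δ = 102.42°  ·
  (0,4): δ = 135.99°  ·
  (1,2): δ = 60.86°  ·
  (1,3): δ = 18.37°  ✓
  (1,4): δ = 15.19°  ✓
  (2,3): δ = 137.51°  ·
  (2,4): δ = 103.95°  ·
  (3,4): δ = 146.43°  ·
antipodal pairs: 2

count = 2; pairs: (1,3), (1,4)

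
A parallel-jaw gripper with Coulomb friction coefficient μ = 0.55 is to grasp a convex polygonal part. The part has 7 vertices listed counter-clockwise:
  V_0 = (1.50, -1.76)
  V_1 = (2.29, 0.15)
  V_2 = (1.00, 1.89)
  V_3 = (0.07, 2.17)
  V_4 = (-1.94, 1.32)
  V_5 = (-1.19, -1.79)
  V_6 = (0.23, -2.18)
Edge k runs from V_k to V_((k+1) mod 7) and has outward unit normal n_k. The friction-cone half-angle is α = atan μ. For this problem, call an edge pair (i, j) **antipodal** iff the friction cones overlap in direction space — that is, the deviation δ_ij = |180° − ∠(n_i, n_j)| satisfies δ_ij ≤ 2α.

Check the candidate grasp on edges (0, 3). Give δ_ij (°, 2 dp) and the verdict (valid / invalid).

α = atan 0.55 = 28.81°;  2α = 57.62°
edge 0: e_0 = (+0.79, +1.91);  n_0 = (+0.9241, -0.3822)
edge 3: e_3 = (-2.01, -0.85);  n_3 = (-0.3895, +0.9210)
∠(n_0, n_3) = 135.39°
δ = |180° − 135.39°| = 44.61°
44.61° ≤ 2α = 57.62°  →  valid

δ = 44.61°, valid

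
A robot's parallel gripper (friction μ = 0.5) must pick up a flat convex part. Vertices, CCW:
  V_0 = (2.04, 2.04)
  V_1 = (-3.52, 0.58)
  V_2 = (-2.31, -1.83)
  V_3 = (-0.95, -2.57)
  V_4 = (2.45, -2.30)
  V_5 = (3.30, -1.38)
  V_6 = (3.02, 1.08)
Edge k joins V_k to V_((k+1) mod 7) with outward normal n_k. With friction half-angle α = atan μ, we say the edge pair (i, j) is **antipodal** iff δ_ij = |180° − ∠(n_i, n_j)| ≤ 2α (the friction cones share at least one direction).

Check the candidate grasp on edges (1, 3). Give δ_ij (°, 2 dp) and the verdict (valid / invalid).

δ = 112.12°, invalid

α = atan 0.5 = 26.57°;  2α = 53.13°
edge 1: e_1 = (+1.21, -2.41);  n_1 = (-0.8937, -0.4487)
edge 3: e_3 = (+3.40, +0.27);  n_3 = (+0.0792, -0.9969)
∠(n_1, n_3) = 67.88°
δ = |180° − 67.88°| = 112.12°
112.12° > 2α = 53.13°  →  invalid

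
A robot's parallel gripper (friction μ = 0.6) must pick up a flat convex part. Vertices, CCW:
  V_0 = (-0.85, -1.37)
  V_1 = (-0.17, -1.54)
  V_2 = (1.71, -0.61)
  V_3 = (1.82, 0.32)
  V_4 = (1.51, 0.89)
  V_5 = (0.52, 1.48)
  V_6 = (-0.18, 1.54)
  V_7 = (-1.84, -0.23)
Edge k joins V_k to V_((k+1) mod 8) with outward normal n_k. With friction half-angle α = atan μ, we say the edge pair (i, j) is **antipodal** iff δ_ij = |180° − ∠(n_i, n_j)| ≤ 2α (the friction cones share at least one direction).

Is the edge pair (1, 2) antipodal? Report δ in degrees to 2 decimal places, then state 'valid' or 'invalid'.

α = atan 0.6 = 30.96°;  2α = 61.93°
edge 1: e_1 = (+1.88, +0.93);  n_1 = (+0.4434, -0.8963)
edge 2: e_2 = (+0.11, +0.93);  n_2 = (+0.9931, -0.1175)
∠(n_1, n_2) = 56.93°
δ = |180° − 56.93°| = 123.07°
123.07° > 2α = 61.93°  →  invalid

δ = 123.07°, invalid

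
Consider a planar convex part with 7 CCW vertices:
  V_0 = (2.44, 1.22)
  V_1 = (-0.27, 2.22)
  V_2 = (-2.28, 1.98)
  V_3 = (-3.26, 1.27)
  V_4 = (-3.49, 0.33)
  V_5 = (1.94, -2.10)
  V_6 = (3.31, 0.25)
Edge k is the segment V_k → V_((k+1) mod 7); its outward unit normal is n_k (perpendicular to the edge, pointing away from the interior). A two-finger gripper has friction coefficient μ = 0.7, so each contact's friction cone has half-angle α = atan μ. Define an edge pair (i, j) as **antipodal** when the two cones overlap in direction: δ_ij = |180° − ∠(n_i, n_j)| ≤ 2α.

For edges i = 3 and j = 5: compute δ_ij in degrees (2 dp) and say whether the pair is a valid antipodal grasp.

α = atan 0.7 = 34.99°;  2α = 69.98°
edge 3: e_3 = (-0.23, -0.94);  n_3 = (-0.9713, +0.2377)
edge 5: e_5 = (+1.37, +2.35);  n_5 = (+0.8639, -0.5036)
∠(n_3, n_5) = 163.51°
δ = |180° − 163.51°| = 16.49°
16.49° ≤ 2α = 69.98°  →  valid

δ = 16.49°, valid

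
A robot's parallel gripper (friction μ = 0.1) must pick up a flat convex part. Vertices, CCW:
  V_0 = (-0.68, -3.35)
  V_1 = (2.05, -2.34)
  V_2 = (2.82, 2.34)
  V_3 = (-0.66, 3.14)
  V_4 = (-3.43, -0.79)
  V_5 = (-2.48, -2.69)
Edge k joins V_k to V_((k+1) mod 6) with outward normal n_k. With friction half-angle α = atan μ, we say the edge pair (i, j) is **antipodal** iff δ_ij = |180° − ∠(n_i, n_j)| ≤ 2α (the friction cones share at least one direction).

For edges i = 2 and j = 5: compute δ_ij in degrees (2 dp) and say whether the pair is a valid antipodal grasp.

δ = 7.19°, valid

α = atan 0.1 = 5.71°;  2α = 11.42°
edge 2: e_2 = (-3.48, +0.80);  n_2 = (+0.2240, +0.9746)
edge 5: e_5 = (+1.80, -0.66);  n_5 = (-0.3443, -0.9389)
∠(n_2, n_5) = 172.81°
δ = |180° − 172.81°| = 7.19°
7.19° ≤ 2α = 11.42°  →  valid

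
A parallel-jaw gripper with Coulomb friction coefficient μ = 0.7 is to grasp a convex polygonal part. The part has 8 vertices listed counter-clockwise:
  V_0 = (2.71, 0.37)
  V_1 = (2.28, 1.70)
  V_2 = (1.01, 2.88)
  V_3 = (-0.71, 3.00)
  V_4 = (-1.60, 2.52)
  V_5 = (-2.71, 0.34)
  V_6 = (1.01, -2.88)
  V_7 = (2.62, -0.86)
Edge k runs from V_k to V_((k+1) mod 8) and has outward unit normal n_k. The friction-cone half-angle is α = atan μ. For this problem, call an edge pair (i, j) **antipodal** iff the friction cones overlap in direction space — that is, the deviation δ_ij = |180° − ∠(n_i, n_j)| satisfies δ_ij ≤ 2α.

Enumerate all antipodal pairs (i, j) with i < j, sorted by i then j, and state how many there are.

α = atan 0.7 = 34.99°;  2α = 69.98°
n_0 = (+0.9515, +0.3076)
n_1 = (+0.6807, +0.7326)
n_2 = (+0.0696, +0.9976)
n_3 = (-0.4747, +0.8802)
n_4 = (-0.8911, +0.4537)
n_5 = (-0.6545, -0.7561)
n_6 = (+0.7820, -0.6233)
n_7 = (+0.9973, -0.0730)
  (0,1): δ = 150.81°  ·
  (0,2): δ = 111.91°  ·
  (0,3): δ = 79.58°  ·
  (0,4): δ = 44.90°  ✓
  (0,5): δ = 31.20°  ✓
  (0,6): δ = 123.53°  ·
  (0,7): δ = 157.90°  ·
  (1,2): δ = 141.09°  ·
  (1,3): δ = 108.76°  ·
  (1,4): δ = 74.09°  ·
  (1,5): δ = 2.02°  ✓
  (1,6): δ = 94.34°  ·
  (1,7): δ = 128.71°  ·
  (2,3): δ = 147.67°  ·
  (2,4): δ = 112.99°  ·
  (2,5): δ = 36.89°  ✓
  (2,6): δ = 55.44°  ✓
  (2,7): δ = 89.81°  ·
  (3,4): δ = 145.32°  ·
  (3,5): δ = 69.22°  ✓
  (3,6): δ = 23.10°  ✓
  (3,7): δ = 57.48°  ✓
  (4,5): δ = 103.90°  ·
  (4,6): δ = 11.57°  ✓
  (4,7): δ = 22.80°  ✓
  (5,6): δ = 87.68°  ·
  (5,7): δ = 53.31°  ✓
  (6,7): δ = 145.63°  ·
antipodal pairs: 11

count = 11; pairs: (0,4), (0,5), (1,5), (2,5), (2,6), (3,5), (3,6), (3,7), (4,6), (4,7), (5,7)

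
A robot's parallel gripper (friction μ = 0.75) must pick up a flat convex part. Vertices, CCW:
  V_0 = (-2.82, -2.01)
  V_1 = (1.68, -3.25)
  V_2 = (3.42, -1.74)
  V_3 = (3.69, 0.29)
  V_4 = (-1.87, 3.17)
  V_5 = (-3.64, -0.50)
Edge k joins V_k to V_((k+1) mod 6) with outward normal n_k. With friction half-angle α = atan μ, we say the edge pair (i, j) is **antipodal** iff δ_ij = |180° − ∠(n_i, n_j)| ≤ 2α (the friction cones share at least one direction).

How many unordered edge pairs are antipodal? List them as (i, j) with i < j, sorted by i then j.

count = 6; pairs: (0,3), (1,3), (1,4), (2,4), (2,5), (3,5)

α = atan 0.75 = 36.87°;  2α = 73.74°
n_0 = (-0.2657, -0.9641)
n_1 = (+0.6554, -0.7553)
n_2 = (+0.9913, -0.1318)
n_3 = (+0.4599, +0.8879)
n_4 = (-0.9007, +0.4344)
n_5 = (-0.8788, -0.4772)
  (0,1): δ = 123.64°  ·
  (0,2): δ = 82.17°  ·
  (0,3): δ = 11.98°  ✓
  (0,4): δ = 79.66°  ·
  (0,5): δ = 133.91°  ·
  (1,2): δ = 138.53°  ·
  (1,3): δ = 68.34°  ✓
  (1,4): δ = 23.30°  ✓
  (1,5): δ = 77.55°  ·
  (2,3): δ = 109.81°  ·
  (2,4): δ = 18.17°  ✓
  (2,5): δ = 36.08°  ✓
  (3,4): δ = 88.36°  ·
  (3,5): δ = 34.11°  ✓
  (4,5): δ = 125.75°  ·
antipodal pairs: 6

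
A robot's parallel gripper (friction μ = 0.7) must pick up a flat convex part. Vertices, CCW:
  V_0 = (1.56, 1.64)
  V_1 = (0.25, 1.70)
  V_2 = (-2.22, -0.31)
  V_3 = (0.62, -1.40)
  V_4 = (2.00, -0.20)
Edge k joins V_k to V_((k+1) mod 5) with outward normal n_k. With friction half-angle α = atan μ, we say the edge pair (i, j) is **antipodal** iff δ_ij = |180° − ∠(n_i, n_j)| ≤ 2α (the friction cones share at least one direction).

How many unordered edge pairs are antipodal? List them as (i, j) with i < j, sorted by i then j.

α = atan 0.7 = 34.99°;  2α = 69.98°
n_0 = (+0.0458, +0.9990)
n_1 = (-0.6312, +0.7756)
n_2 = (-0.3583, -0.9336)
n_3 = (+0.6562, -0.7546)
n_4 = (+0.9726, +0.2326)
  (0,1): δ = 138.24°  ·
  (0,2): δ = 18.37°  ✓
  (0,3): δ = 43.63°  ✓
  (0,4): δ = 106.07°  ·
  (1,2): δ = 60.13°  ✓
  (1,3): δ = 1.87°  ✓
  (1,4): δ = 64.31°  ✓
  (2,3): δ = 117.99°  ·
  (2,4): δ = 55.55°  ✓
  (3,4): δ = 117.56°  ·
antipodal pairs: 6

count = 6; pairs: (0,2), (0,3), (1,2), (1,3), (1,4), (2,4)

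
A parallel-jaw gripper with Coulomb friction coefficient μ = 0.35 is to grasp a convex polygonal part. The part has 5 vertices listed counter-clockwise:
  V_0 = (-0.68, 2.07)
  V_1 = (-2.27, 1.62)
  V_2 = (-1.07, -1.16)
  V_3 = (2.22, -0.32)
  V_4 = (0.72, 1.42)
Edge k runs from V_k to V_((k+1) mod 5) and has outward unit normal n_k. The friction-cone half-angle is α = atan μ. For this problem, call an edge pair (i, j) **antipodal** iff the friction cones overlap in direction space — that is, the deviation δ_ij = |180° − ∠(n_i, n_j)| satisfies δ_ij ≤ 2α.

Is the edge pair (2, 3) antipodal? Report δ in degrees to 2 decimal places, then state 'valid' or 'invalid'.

δ = 63.56°, invalid

α = atan 0.35 = 19.29°;  2α = 38.58°
edge 2: e_2 = (+3.29, +0.84);  n_2 = (+0.2474, -0.9689)
edge 3: e_3 = (-1.50, +1.74);  n_3 = (+0.7574, +0.6529)
∠(n_2, n_3) = 116.44°
δ = |180° − 116.44°| = 63.56°
63.56° > 2α = 38.58°  →  invalid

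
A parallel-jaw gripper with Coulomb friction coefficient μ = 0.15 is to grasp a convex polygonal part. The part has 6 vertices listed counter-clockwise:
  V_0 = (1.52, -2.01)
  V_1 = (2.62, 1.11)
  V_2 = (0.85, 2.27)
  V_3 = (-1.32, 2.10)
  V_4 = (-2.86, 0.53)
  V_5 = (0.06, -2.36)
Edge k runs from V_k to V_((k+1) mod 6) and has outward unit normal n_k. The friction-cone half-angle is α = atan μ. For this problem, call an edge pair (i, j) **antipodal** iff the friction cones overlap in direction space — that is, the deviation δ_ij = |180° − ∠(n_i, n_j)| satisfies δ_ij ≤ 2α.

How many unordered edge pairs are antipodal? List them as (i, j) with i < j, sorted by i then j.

count = 2; pairs: (1,4), (2,5)

α = atan 0.15 = 8.53°;  2α = 17.06°
n_0 = (+0.9431, -0.3325)
n_1 = (+0.5481, +0.8364)
n_2 = (-0.0781, +0.9969)
n_3 = (-0.7139, +0.7003)
n_4 = (-0.7034, -0.7107)
n_5 = (+0.2331, -0.9724)
  (0,1): δ = 103.82°  ·
  (0,2): δ = 66.10°  ·
  (0,3): δ = 25.03°  ·
  (0,4): δ = 64.72°  ·
  (0,5): δ = 122.90°  ·
  (1,2): δ = 142.28°  ·
  (1,3): δ = 101.21°  ·
  (1,4): δ = 11.46°  ✓
  (1,5): δ = 46.72°  ·
  (2,3): δ = 138.93°  ·
  (2,4): δ = 49.18°  ·
  (2,5): δ = 9.00°  ✓
  (3,4): δ = 90.26°  ·
  (3,5): δ = 32.07°  ·
  (4,5): δ = 121.81°  ·
antipodal pairs: 2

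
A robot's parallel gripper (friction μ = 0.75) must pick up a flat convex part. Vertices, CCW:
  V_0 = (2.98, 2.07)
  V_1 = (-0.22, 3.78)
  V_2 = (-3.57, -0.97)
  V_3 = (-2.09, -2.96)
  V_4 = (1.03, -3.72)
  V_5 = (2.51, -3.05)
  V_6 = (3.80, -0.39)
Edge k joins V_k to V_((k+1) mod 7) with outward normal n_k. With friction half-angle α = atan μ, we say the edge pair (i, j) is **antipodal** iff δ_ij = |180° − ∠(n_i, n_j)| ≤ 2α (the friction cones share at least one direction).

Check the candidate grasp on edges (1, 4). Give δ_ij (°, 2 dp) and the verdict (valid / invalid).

δ = 30.45°, valid

α = atan 0.75 = 36.87°;  2α = 73.74°
edge 1: e_1 = (-3.35, -4.75);  n_1 = (-0.8172, +0.5763)
edge 4: e_4 = (+1.48, +0.67);  n_4 = (+0.4124, -0.9110)
∠(n_1, n_4) = 149.55°
δ = |180° − 149.55°| = 30.45°
30.45° ≤ 2α = 73.74°  →  valid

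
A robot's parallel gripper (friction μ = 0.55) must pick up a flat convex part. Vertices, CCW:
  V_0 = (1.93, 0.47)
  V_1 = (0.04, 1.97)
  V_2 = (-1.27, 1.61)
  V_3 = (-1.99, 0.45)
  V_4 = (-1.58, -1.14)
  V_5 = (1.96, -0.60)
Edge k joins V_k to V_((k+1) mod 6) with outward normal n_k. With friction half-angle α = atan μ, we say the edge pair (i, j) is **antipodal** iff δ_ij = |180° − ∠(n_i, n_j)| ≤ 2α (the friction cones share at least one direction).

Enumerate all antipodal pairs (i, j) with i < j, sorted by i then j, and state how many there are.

count = 6; pairs: (0,3), (0,4), (1,4), (2,4), (2,5), (3,5)

α = atan 0.55 = 28.81°;  2α = 57.62°
n_0 = (+0.6217, +0.7833)
n_1 = (-0.2650, +0.9643)
n_2 = (-0.8496, +0.5274)
n_3 = (-0.9683, -0.2497)
n_4 = (+0.1508, -0.9886)
n_5 = (+0.9996, +0.0280)
  (0,1): δ = 126.20°  ·
  (0,2): δ = 83.39°  ·
  (0,3): δ = 37.10°  ✓
  (0,4): δ = 47.11°  ✓
  (0,5): δ = 130.04°  ·
  (1,2): δ = 137.19°  ·
  (1,3): δ = 90.91°  ·
  (1,4): δ = 6.69°  ✓
  (1,5): δ = 76.24°  ·
  (2,3): δ = 133.71°  ·
  (2,4): δ = 49.50°  ✓
  (2,5): δ = 33.43°  ✓
  (3,4): δ = 95.79°  ·
  (3,5): δ = 12.85°  ✓
  (4,5): δ = 97.07°  ·
antipodal pairs: 6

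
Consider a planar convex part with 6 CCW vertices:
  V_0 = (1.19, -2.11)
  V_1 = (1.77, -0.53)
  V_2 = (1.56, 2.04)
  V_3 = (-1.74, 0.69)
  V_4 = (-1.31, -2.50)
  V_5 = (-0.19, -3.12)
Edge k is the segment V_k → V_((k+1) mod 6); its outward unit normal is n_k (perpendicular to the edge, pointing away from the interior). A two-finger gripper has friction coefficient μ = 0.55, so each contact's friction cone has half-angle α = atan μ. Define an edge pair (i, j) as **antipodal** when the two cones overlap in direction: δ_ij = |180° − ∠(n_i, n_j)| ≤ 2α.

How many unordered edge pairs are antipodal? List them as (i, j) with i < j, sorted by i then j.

count = 6; pairs: (0,2), (0,3), (1,3), (1,4), (2,4), (2,5)

α = atan 0.55 = 28.81°;  2α = 57.62°
n_0 = (+0.9387, -0.3446)
n_1 = (+0.9967, +0.0814)
n_2 = (-0.3786, +0.9255)
n_3 = (-0.9910, -0.1336)
n_4 = (-0.4843, -0.8749)
n_5 = (+0.5906, -0.8070)
  (0,1): δ = 155.17°  ·
  (0,2): δ = 47.59°  ✓
  (0,3): δ = 27.83°  ✓
  (0,4): δ = 81.19°  ·
  (0,5): δ = 146.36°  ·
  (1,2): δ = 72.42°  ·
  (1,3): δ = 3.01°  ✓
  (1,4): δ = 56.36°  ✓
  (1,5): δ = 121.53°  ·
  (2,3): δ = 104.57°  ·
  (2,4): δ = 51.22°  ✓
  (2,5): δ = 13.95°  ✓
  (3,4): δ = 126.64°  ·
  (3,5): δ = 61.48°  ·
  (4,5): δ = 114.83°  ·
antipodal pairs: 6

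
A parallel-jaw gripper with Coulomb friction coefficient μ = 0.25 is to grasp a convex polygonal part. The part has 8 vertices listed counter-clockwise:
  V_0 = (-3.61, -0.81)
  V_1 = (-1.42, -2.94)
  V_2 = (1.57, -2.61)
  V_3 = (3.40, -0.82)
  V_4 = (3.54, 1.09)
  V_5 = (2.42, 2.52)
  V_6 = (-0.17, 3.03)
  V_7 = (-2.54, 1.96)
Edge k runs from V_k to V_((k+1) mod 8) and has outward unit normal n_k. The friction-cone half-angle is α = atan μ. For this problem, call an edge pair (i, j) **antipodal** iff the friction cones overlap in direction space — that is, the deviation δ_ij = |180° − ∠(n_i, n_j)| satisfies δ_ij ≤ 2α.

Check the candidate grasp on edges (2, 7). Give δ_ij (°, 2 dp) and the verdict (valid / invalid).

δ = 24.51°, valid

α = atan 0.25 = 14.04°;  2α = 28.07°
edge 2: e_2 = (+1.83, +1.79);  n_2 = (+0.6993, -0.7149)
edge 7: e_7 = (-1.07, -2.77);  n_7 = (-0.9328, +0.3603)
∠(n_2, n_7) = 155.49°
δ = |180° − 155.49°| = 24.51°
24.51° ≤ 2α = 28.07°  →  valid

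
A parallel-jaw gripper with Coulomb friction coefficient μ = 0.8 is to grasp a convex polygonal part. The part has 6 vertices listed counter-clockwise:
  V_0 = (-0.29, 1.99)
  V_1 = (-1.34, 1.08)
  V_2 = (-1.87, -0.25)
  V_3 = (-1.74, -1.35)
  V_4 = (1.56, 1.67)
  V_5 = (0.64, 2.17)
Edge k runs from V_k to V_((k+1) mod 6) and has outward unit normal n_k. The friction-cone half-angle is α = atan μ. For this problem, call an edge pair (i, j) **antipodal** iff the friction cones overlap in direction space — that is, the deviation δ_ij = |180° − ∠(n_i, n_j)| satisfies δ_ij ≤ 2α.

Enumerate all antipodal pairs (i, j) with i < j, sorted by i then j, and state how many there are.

α = atan 0.8 = 38.66°;  2α = 77.32°
n_0 = (-0.6549, +0.7557)
n_1 = (-0.9290, +0.3702)
n_2 = (-0.9931, -0.1174)
n_3 = (+0.6751, -0.7377)
n_4 = (+0.4775, +0.8786)
n_5 = (-0.1900, +0.9818)
  (0,1): δ = 152.64°  ·
  (0,2): δ = 124.17°  ·
  (0,3): δ = 1.55°  ✓
  (0,4): δ = 110.56°  ·
  (0,5): δ = 150.04°  ·
  (1,2): δ = 151.53°  ·
  (1,3): δ = 25.81°  ✓
  (1,4): δ = 83.20°  ·
  (1,5): δ = 122.68°  ·
  (2,3): δ = 54.28°  ✓
  (2,4): δ = 54.74°  ✓
  (2,5): δ = 94.21°  ·
  (3,4): δ = 70.99°  ✓
  (3,5): δ = 31.51°  ✓
  (4,5): δ = 140.52°  ·
antipodal pairs: 6

count = 6; pairs: (0,3), (1,3), (2,3), (2,4), (3,4), (3,5)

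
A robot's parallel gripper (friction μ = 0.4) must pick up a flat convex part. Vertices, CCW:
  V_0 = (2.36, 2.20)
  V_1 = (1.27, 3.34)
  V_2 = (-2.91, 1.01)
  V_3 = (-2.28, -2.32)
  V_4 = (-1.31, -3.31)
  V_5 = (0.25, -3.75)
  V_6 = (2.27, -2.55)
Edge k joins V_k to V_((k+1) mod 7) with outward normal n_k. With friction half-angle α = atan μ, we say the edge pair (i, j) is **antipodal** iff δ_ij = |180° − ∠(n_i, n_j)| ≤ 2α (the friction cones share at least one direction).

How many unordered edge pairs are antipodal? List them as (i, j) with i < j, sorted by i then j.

count = 5; pairs: (0,2), (0,3), (0,4), (1,5), (2,6)

α = atan 0.4 = 21.80°;  2α = 43.60°
n_0 = (+0.7228, +0.6911)
n_1 = (-0.4869, +0.8735)
n_2 = (-0.9826, -0.1859)
n_3 = (-0.7143, -0.6999)
n_4 = (-0.2715, -0.9624)
n_5 = (+0.5107, -0.8597)
n_6 = (+0.9998, -0.0189)
  (0,1): δ = 104.58°  ·
  (0,2): δ = 33.00°  ✓
  (0,3): δ = 0.70°  ✓
  (0,4): δ = 30.53°  ✓
  (0,5): δ = 77.00°  ·
  (0,6): δ = 135.20°  ·
  (1,2): δ = 108.42°  ·
  (1,3): δ = 74.72°  ·
  (1,4): δ = 44.89°  ·
  (1,5): δ = 1.58°  ✓
  (1,6): δ = 59.78°  ·
  (2,3): δ = 146.30°  ·
  (2,4): δ = 116.46°  ·
  (2,5): δ = 70.00°  ·
  (2,6): δ = 11.80°  ✓
  (3,4): δ = 150.17°  ·
  (3,5): δ = 103.70°  ·
  (3,6): δ = 45.50°  ·
  (4,5): δ = 133.54°  ·
  (4,6): δ = 75.33°  ·
  (5,6): δ = 121.80°  ·
antipodal pairs: 5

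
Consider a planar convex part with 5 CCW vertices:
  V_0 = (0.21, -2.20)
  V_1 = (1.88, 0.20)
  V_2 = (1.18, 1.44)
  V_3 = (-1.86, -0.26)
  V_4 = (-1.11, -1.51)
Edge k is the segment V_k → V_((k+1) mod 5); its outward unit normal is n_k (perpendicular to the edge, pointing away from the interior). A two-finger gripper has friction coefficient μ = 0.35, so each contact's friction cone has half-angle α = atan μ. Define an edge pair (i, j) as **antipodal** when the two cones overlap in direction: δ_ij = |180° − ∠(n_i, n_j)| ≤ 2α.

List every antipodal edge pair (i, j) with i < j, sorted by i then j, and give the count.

count = 3; pairs: (0,2), (1,3), (1,4)

α = atan 0.35 = 19.29°;  2α = 38.58°
n_0 = (+0.8208, -0.5712)
n_1 = (+0.8708, +0.4916)
n_2 = (-0.4881, +0.8728)
n_3 = (-0.8575, -0.5145)
n_4 = (-0.4633, -0.8862)
  (0,1): δ = 115.72°  ·
  (0,2): δ = 25.95°  ✓
  (0,3): δ = 65.80°  ·
  (0,4): δ = 97.23°  ·
  (1,2): δ = 90.23°  ·
  (1,3): δ = 1.52°  ✓
  (1,4): δ = 32.96°  ✓
  (2,3): δ = 88.25°  ·
  (2,4): δ = 56.81°  ·
  (3,4): δ = 148.56°  ·
antipodal pairs: 3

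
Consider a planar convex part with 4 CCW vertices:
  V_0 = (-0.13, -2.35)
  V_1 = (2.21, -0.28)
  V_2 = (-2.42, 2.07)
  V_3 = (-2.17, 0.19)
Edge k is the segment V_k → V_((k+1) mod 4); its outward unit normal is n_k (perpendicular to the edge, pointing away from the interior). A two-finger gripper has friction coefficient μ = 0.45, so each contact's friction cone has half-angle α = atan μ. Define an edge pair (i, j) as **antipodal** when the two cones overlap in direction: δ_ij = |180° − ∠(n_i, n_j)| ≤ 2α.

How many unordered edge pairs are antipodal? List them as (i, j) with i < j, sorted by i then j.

count = 1; pairs: (1,3)

α = atan 0.45 = 24.23°;  2α = 48.46°
n_0 = (+0.6626, -0.7490)
n_1 = (+0.4526, +0.8917)
n_2 = (-0.9913, -0.1318)
n_3 = (-0.7797, -0.6262)
  (0,1): δ = 68.41°  ·
  (0,2): δ = 56.08°  ·
  (0,3): δ = 87.27°  ·
  (1,2): δ = 55.51°  ·
  (1,3): δ = 24.32°  ✓
  (2,3): δ = 148.81°  ·
antipodal pairs: 1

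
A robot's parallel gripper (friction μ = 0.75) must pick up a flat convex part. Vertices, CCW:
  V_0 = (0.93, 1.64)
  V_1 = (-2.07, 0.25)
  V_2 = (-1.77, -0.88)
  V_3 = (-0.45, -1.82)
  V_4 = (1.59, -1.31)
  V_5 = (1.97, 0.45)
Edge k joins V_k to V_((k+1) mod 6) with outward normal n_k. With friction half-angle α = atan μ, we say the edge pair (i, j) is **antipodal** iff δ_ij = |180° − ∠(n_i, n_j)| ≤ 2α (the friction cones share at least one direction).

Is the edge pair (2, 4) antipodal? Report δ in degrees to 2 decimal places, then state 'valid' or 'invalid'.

δ = 66.73°, valid

α = atan 0.75 = 36.87°;  2α = 73.74°
edge 2: e_2 = (+1.32, -0.94);  n_2 = (-0.5801, -0.8146)
edge 4: e_4 = (+0.38, +1.76);  n_4 = (+0.9775, -0.2110)
∠(n_2, n_4) = 113.27°
δ = |180° − 113.27°| = 66.73°
66.73° ≤ 2α = 73.74°  →  valid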